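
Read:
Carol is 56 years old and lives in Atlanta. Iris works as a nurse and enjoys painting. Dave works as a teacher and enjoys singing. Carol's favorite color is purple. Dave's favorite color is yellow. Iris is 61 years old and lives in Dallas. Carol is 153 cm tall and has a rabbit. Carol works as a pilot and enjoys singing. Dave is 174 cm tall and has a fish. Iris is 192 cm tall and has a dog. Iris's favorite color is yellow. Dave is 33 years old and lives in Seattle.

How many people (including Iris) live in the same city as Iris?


Iris lives in Dallas. Count = 1

1


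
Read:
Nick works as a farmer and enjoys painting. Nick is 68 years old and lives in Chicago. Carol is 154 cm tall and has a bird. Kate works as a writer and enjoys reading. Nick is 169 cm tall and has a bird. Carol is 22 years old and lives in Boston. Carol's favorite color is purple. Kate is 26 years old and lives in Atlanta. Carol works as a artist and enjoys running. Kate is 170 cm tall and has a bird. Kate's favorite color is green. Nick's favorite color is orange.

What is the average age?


Sum=116, n=3, avg=38.67

38.67


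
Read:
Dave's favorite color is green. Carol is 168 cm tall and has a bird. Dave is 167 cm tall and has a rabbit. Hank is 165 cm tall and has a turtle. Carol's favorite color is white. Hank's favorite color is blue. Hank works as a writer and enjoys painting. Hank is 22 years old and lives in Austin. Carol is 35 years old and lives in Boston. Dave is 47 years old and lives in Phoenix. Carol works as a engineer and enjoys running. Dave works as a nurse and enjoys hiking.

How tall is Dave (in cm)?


Dave is 167 cm tall

167


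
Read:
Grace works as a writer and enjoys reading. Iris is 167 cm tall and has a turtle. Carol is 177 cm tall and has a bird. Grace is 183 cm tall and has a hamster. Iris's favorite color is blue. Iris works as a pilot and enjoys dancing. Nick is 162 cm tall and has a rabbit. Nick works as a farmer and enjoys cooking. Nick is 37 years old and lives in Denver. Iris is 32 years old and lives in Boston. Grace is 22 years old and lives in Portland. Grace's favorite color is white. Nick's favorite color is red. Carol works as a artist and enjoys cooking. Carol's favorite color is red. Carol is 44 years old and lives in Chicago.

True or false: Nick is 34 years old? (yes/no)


Nick is actually 37. no

no


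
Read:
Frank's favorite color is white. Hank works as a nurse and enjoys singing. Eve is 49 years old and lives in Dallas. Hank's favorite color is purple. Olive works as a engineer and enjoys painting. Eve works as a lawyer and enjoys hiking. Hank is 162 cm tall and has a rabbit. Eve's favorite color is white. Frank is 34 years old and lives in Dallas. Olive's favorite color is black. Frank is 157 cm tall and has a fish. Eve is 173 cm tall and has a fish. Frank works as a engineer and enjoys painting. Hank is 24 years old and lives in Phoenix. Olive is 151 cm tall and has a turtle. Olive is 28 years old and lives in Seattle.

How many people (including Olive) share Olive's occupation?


Olive is a engineer. Count = 2

2


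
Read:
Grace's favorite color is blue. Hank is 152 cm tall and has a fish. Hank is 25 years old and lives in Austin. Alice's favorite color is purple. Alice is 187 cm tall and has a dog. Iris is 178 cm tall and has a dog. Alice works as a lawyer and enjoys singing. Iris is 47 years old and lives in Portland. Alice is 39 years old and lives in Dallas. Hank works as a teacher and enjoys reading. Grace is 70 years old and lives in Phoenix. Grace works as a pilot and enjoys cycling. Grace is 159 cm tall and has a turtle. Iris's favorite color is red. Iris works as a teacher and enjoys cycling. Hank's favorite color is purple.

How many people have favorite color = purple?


Count: 2

2


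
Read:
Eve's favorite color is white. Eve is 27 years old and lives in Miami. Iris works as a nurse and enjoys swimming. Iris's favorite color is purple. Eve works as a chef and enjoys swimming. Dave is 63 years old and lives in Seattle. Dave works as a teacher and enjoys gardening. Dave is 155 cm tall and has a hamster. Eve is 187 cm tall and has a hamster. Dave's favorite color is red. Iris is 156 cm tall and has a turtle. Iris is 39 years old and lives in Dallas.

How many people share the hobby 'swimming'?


Count: 2

2


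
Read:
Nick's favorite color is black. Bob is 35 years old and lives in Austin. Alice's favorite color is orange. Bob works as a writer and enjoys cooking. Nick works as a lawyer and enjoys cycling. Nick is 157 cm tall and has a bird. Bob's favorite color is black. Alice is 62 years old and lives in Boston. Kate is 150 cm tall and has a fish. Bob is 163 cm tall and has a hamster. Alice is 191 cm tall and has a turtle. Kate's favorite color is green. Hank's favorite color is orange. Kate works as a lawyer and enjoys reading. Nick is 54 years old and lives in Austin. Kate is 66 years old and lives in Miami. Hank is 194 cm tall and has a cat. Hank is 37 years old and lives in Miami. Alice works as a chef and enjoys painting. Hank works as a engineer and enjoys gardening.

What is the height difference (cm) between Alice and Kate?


|191 - 150| = 41

41


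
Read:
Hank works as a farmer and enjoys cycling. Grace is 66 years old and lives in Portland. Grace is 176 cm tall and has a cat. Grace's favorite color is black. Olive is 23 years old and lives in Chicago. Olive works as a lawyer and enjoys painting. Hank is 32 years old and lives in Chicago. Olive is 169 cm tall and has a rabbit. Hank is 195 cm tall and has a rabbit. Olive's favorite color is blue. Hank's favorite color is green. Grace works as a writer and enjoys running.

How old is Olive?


Olive is 23 years old

23


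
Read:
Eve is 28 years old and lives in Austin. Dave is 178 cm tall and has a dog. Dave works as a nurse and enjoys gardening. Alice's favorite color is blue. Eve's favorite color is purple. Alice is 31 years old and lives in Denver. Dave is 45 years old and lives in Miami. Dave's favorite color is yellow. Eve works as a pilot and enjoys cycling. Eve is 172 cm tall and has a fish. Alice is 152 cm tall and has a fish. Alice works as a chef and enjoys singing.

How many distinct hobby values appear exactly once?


Unique hobby values: 3

3


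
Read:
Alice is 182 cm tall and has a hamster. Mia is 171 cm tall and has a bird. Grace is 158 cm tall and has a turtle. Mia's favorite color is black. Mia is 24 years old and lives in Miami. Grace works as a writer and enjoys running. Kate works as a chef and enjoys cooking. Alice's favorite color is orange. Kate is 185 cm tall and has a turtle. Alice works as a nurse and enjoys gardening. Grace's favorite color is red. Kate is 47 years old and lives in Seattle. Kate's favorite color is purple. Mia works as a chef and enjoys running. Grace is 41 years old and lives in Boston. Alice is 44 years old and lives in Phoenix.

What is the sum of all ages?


44+41+47+24 = 156

156


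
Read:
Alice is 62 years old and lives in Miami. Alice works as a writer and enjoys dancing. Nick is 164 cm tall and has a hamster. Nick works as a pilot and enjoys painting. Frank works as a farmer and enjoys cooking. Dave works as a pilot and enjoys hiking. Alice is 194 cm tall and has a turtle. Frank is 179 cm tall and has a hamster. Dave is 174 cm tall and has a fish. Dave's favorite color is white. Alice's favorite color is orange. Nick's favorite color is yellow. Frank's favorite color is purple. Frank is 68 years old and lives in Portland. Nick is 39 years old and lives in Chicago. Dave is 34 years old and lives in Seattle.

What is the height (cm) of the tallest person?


Tallest: Alice at 194 cm

194


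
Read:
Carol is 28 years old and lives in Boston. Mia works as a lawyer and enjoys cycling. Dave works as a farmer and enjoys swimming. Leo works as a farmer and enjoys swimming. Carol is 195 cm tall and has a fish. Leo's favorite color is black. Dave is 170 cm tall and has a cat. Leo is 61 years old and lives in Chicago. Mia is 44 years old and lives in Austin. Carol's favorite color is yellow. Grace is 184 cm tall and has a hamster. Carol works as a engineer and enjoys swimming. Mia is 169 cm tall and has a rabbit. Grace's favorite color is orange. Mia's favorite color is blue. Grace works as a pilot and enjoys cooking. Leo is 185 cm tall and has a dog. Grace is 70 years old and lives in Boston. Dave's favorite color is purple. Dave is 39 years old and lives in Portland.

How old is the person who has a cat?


Person with cat is Dave, age 39

39


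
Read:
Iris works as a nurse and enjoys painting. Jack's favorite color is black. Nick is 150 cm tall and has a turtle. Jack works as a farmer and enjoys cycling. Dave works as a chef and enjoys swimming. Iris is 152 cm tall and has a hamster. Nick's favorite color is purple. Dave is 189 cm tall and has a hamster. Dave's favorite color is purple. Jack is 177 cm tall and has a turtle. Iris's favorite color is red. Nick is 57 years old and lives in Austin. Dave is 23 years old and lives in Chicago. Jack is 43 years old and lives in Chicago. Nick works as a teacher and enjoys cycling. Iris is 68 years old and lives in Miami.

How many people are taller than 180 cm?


Taller than 180: 1

1


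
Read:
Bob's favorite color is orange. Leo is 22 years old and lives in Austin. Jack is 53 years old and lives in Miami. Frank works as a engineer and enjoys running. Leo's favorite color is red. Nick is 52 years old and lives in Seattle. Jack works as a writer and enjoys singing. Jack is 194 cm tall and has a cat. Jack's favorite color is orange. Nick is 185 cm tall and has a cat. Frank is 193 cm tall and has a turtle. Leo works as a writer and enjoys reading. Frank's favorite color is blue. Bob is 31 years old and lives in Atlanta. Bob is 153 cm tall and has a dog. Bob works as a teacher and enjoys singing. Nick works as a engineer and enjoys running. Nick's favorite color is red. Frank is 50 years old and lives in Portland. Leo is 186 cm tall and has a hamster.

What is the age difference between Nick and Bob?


|52 - 31| = 21

21


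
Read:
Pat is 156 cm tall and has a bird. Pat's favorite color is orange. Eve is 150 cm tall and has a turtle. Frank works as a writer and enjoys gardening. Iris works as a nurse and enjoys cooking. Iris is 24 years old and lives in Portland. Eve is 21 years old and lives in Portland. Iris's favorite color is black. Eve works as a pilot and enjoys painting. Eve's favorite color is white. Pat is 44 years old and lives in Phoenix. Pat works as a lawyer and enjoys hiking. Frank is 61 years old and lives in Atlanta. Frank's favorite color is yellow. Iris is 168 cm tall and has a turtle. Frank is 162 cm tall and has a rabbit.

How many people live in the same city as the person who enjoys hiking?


Person with hobby hiking is Pat, city Phoenix. Count = 1

1


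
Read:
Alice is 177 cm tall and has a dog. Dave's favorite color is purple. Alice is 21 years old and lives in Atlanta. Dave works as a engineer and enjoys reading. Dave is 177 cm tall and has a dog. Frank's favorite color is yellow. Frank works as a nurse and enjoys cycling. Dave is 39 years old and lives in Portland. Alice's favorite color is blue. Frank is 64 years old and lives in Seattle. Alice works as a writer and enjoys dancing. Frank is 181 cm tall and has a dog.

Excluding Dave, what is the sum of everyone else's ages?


Sum (excluding Dave): 85

85


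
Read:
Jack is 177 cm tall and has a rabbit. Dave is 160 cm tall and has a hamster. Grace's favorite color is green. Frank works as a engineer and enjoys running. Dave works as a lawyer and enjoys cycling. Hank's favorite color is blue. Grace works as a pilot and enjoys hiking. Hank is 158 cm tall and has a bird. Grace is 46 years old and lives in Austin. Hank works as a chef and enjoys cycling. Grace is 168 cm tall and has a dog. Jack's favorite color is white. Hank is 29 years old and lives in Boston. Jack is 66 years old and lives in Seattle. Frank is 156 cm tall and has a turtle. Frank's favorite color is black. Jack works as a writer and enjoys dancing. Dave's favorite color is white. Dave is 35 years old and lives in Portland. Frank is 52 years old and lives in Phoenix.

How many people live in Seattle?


Count in Seattle: 1

1


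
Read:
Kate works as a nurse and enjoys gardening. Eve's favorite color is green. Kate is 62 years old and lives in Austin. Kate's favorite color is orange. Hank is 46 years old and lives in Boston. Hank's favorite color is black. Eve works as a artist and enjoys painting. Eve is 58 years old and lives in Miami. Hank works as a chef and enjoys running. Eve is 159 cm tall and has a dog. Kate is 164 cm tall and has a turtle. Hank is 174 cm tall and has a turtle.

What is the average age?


Sum=166, n=3, avg=55.33

55.33


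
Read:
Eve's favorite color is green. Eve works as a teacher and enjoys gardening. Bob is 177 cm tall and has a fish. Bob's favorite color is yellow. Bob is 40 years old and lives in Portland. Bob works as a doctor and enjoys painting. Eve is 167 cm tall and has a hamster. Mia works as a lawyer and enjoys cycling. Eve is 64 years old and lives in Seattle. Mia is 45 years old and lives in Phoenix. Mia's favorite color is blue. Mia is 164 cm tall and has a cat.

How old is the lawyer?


The lawyer is Mia, age 45

45


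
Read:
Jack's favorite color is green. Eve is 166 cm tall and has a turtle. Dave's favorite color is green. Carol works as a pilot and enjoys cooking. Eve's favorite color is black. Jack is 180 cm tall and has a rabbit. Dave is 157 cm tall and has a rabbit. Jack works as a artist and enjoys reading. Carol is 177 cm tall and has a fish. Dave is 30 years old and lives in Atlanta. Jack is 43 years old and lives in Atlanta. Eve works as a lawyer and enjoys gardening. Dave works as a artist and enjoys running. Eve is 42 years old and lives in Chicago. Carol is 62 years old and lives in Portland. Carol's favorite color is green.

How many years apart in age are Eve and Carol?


42 vs 62, diff = 20

20


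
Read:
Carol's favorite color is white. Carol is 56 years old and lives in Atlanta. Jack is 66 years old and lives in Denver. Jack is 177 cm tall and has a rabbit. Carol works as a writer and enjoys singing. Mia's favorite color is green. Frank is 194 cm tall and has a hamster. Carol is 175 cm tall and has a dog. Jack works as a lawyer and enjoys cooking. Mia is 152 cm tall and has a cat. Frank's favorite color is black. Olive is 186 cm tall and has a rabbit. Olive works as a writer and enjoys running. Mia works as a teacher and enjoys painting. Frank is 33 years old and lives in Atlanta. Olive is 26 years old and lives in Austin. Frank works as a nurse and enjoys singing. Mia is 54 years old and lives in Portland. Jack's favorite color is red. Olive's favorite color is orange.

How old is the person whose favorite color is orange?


Person with favorite color=orange is Olive, age 26

26


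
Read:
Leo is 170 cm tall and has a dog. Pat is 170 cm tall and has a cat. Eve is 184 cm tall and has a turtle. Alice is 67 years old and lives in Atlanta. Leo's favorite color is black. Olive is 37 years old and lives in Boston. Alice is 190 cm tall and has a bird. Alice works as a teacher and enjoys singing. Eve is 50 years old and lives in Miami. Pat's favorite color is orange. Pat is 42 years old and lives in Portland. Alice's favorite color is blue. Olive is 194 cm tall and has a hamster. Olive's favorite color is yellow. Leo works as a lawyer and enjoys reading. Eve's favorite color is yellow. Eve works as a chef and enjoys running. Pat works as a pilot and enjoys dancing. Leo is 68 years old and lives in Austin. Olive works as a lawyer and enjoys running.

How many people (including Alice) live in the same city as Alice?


Alice lives in Atlanta. Count = 1

1


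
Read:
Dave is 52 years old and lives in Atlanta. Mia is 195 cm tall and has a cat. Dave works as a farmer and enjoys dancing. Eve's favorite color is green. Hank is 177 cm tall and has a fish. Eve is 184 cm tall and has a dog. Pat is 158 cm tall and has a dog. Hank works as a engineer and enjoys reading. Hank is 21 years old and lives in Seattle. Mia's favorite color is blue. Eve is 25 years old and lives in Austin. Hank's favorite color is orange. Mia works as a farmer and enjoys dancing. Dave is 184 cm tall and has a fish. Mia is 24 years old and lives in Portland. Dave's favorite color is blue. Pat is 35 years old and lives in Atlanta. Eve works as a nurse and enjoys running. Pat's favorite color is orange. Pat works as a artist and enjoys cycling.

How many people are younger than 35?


Filter: 3

3


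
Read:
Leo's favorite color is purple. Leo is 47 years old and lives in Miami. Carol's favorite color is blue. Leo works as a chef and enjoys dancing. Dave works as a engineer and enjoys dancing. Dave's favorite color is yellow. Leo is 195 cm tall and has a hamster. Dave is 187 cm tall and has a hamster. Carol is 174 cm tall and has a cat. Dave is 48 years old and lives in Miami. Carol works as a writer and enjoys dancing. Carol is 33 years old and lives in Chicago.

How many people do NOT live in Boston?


Not in Boston: 3

3


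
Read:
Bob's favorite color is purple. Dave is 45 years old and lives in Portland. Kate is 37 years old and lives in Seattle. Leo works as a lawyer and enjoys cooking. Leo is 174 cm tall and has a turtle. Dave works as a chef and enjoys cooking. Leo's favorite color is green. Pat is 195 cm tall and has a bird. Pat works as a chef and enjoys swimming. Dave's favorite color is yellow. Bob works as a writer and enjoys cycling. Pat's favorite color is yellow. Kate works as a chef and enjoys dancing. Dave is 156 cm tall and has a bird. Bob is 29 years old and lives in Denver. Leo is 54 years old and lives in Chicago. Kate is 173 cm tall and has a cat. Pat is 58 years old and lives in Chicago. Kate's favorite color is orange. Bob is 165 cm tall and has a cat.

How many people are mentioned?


People: Pat, Dave, Kate, Leo, Bob. Count = 5

5


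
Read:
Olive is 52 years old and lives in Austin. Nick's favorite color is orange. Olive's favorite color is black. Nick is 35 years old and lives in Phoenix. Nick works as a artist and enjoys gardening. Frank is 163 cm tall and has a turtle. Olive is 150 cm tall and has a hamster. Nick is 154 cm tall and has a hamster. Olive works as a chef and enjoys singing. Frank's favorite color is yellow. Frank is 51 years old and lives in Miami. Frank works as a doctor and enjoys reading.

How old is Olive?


Olive is 52 years old

52


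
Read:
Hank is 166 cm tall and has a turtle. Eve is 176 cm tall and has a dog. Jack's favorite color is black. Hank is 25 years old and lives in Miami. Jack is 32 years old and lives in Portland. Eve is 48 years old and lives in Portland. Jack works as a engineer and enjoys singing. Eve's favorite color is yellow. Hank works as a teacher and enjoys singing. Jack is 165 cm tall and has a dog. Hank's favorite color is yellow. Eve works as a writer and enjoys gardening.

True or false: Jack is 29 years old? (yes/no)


Jack is actually 32. no

no


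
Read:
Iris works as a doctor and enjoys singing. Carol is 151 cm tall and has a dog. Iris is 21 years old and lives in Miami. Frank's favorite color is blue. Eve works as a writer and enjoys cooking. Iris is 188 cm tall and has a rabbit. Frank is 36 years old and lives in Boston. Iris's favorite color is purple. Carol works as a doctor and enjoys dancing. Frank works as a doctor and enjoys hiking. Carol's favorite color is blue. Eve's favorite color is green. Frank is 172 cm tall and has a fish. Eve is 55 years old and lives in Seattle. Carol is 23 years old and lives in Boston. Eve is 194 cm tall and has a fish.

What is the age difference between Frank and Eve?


|36 - 55| = 19

19


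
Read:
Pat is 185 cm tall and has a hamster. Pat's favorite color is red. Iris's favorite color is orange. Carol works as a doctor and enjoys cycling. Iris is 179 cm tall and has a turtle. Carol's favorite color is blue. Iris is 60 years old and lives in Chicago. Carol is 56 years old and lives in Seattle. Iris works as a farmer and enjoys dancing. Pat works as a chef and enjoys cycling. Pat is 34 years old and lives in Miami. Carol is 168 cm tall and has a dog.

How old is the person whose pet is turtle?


Person with pet=turtle is Iris, age 60

60


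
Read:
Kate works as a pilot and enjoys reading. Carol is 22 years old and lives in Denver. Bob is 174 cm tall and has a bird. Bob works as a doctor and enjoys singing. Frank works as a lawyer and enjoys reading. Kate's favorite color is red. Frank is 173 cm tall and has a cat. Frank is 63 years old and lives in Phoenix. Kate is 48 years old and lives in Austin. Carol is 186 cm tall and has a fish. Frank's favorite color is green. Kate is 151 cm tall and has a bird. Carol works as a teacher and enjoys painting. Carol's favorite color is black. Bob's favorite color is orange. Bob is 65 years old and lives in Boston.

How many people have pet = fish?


Count: 1

1


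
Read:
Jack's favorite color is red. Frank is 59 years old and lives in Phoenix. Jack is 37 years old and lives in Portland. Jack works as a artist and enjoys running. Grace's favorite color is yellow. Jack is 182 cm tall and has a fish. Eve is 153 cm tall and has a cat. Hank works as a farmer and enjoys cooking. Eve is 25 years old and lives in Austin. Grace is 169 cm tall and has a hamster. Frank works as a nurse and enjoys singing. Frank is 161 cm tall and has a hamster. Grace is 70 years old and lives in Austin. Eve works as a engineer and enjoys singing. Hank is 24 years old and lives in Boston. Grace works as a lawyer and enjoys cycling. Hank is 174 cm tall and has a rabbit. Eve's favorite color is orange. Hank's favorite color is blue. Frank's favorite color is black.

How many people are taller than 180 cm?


Taller than 180: 1

1


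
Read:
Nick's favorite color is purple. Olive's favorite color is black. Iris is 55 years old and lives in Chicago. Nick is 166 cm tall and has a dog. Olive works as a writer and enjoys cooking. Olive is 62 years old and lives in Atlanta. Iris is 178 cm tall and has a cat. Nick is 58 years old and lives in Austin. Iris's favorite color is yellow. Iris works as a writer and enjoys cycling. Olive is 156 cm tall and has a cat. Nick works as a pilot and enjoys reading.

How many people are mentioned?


People: Iris, Olive, Nick. Count = 3

3


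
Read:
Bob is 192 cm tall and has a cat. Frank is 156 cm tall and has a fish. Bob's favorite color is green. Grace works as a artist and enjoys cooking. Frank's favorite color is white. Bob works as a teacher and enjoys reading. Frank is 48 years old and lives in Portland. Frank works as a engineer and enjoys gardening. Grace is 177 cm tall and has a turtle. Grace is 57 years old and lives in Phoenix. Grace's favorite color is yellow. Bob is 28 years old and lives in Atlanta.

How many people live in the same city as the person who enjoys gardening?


Person with hobby gardening is Frank, city Portland. Count = 1

1


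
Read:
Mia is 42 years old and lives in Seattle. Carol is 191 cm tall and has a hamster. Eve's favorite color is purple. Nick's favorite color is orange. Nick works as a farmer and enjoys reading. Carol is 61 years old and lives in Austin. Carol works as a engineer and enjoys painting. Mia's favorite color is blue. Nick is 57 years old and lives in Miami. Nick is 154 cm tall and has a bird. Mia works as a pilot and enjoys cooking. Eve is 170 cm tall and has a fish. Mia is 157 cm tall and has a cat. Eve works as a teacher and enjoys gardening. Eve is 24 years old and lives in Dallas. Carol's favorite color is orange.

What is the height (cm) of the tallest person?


Tallest: Carol at 191 cm

191


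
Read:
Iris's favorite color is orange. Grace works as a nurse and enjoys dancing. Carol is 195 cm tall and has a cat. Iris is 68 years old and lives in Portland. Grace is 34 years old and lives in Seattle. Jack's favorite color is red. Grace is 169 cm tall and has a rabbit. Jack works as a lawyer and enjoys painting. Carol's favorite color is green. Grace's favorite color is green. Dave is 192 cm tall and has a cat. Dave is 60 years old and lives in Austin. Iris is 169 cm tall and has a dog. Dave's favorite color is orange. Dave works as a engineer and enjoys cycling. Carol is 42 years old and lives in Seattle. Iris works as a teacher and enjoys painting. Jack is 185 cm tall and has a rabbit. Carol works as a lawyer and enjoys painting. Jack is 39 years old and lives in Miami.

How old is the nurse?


The nurse is Grace, age 34

34


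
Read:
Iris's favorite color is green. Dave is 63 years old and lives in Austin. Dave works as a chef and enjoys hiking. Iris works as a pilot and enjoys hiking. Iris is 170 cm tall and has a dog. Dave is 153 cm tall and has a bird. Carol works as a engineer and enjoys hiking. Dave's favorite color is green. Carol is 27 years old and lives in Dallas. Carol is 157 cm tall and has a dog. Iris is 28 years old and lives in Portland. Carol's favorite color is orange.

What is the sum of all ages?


63+28+27 = 118

118


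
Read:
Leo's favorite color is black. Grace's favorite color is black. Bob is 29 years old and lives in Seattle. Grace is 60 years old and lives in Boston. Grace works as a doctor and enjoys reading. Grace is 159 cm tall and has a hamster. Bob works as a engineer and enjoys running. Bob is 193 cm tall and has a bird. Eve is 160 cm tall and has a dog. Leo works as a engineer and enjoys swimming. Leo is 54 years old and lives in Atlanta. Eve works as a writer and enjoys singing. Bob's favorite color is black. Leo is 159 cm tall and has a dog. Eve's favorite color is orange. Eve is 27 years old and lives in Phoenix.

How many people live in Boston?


Count in Boston: 1

1


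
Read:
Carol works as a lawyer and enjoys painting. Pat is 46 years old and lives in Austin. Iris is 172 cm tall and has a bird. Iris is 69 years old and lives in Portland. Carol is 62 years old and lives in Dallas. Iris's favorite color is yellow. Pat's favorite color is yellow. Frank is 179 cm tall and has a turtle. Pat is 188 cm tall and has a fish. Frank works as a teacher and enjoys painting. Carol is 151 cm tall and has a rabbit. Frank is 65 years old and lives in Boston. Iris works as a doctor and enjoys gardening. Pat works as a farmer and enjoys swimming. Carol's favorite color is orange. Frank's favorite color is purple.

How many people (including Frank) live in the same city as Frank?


Frank lives in Boston. Count = 1

1


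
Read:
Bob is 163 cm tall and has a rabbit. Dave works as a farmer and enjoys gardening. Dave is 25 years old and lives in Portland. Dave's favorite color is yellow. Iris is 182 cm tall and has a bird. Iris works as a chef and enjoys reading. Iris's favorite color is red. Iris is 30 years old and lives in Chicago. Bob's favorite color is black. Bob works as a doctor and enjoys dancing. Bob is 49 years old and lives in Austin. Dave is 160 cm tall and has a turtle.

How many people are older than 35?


Filter: 1

1


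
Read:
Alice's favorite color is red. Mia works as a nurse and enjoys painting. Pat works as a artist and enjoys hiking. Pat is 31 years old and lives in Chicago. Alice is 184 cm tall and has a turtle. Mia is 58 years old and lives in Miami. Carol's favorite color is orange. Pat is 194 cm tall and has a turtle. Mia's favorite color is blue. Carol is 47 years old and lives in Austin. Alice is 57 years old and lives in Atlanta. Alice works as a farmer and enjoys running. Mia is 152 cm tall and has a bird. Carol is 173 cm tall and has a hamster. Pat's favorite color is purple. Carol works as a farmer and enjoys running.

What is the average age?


Sum=193, n=4, avg=48.25

48.25


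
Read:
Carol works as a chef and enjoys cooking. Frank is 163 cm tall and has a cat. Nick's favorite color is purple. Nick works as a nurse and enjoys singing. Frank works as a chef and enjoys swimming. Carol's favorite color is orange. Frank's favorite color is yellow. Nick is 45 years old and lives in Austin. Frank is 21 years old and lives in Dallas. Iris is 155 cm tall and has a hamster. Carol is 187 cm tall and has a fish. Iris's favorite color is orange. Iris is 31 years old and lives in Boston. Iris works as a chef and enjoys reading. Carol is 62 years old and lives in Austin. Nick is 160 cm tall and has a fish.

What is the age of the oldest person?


Oldest: Carol at 62

62


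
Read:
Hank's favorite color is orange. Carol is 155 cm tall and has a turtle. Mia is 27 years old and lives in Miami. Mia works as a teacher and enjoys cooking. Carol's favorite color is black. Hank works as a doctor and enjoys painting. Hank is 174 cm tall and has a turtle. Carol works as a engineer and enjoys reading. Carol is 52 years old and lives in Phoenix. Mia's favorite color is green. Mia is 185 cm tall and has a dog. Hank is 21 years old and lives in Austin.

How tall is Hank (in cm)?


Hank is 174 cm tall

174


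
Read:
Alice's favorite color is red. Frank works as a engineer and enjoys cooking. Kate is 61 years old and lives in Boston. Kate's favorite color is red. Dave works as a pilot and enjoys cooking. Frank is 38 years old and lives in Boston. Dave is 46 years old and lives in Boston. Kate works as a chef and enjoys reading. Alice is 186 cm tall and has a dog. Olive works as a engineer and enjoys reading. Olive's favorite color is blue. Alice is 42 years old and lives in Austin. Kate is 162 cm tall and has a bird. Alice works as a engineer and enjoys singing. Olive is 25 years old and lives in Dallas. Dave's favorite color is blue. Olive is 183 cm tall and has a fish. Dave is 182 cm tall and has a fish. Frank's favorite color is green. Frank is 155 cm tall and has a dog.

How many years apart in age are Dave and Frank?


46 vs 38, diff = 8

8


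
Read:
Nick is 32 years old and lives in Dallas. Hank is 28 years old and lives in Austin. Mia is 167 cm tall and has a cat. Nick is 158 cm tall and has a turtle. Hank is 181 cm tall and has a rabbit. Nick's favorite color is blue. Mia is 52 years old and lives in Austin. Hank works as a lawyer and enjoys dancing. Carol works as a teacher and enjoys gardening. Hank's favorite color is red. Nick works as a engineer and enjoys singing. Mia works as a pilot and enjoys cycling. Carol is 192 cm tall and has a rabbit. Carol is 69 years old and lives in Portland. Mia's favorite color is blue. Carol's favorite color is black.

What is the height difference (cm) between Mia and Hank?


|167 - 181| = 14

14


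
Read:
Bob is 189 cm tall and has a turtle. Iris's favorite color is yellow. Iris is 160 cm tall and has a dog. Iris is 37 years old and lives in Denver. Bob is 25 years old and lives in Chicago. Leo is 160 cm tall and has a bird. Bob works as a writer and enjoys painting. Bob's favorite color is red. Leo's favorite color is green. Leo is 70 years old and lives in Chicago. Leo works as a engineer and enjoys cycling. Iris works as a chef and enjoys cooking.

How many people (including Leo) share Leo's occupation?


Leo is a engineer. Count = 1

1


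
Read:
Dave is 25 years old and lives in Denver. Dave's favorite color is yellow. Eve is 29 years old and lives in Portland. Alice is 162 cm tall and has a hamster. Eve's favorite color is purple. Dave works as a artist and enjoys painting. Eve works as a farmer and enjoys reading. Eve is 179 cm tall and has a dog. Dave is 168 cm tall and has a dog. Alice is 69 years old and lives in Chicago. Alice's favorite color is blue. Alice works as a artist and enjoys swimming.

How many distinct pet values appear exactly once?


Unique pet values: 1

1


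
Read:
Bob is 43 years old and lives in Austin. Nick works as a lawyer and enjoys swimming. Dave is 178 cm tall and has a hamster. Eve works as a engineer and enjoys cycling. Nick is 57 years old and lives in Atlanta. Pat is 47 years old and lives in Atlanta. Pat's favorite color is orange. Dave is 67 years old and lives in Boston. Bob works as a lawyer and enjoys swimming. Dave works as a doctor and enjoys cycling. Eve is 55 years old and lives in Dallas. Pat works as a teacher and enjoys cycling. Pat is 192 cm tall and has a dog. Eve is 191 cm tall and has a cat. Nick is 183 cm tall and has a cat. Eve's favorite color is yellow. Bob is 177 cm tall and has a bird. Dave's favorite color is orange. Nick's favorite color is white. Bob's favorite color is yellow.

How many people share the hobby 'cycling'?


Count: 3

3


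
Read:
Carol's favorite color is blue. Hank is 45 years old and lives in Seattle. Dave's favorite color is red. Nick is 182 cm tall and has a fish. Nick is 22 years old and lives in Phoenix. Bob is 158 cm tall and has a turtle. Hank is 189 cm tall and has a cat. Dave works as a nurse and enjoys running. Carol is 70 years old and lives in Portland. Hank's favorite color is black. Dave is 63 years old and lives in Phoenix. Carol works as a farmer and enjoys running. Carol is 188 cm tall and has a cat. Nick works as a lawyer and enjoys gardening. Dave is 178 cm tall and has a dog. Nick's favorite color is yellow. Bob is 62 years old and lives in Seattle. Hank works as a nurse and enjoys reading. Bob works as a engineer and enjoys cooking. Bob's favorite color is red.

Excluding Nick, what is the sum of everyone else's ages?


Sum (excluding Nick): 240

240


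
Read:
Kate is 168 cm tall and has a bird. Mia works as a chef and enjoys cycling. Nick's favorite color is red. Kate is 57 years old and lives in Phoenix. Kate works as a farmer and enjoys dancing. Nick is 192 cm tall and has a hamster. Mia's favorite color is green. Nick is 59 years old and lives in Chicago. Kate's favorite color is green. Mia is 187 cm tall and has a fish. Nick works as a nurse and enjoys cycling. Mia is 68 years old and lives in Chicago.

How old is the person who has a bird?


Person with bird is Kate, age 57

57


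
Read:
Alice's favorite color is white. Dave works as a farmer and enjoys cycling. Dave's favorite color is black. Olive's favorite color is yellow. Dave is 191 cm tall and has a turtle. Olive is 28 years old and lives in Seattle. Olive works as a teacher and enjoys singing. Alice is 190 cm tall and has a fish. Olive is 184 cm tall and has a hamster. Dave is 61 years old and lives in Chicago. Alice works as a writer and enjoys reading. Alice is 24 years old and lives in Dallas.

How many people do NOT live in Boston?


Not in Boston: 3

3


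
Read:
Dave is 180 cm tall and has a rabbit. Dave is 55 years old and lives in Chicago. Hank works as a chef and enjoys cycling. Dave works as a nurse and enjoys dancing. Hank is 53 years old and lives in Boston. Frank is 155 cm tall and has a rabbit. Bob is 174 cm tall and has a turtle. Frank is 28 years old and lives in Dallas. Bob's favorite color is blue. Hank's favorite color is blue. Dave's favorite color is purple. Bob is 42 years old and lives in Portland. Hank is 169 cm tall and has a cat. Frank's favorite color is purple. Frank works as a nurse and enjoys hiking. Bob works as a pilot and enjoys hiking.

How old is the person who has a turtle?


Person with turtle is Bob, age 42

42


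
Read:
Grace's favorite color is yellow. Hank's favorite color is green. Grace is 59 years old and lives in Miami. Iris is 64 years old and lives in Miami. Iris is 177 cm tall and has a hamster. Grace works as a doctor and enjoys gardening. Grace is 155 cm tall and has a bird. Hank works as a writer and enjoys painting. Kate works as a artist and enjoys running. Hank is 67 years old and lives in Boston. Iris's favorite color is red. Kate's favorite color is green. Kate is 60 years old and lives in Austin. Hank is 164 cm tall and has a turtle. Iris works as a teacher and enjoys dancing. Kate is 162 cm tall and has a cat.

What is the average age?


Sum=250, n=4, avg=62.5

62.5


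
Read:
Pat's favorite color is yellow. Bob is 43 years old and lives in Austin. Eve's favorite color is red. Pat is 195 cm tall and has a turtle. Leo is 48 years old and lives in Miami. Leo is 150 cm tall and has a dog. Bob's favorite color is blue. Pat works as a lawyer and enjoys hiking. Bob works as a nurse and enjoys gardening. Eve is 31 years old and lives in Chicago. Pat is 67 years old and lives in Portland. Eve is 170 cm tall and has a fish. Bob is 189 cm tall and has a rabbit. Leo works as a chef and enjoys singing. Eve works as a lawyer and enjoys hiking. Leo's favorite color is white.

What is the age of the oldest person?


Oldest: Pat at 67

67


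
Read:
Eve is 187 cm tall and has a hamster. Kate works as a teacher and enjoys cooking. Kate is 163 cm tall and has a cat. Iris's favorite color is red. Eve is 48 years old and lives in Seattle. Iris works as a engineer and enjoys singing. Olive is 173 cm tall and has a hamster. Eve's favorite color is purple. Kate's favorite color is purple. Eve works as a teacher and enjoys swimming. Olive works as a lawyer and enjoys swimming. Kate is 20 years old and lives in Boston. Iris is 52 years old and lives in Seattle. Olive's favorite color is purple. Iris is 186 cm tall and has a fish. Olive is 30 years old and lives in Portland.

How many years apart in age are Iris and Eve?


52 vs 48, diff = 4

4


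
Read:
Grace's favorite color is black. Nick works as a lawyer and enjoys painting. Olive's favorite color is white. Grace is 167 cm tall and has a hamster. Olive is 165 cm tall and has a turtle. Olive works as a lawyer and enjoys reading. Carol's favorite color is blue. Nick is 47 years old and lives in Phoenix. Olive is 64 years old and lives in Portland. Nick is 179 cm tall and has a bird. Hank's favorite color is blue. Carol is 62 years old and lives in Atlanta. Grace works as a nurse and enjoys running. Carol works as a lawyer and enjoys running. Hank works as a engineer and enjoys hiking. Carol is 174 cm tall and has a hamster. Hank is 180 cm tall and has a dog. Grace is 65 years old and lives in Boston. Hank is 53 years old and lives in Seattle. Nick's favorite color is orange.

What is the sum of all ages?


62+65+47+53+64 = 291

291


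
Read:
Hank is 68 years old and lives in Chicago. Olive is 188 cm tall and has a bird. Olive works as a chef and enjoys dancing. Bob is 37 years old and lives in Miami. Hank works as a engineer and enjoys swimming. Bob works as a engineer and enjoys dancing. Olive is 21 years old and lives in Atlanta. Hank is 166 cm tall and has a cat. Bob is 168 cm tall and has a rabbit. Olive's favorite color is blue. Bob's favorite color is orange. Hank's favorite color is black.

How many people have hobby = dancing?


Count: 2

2


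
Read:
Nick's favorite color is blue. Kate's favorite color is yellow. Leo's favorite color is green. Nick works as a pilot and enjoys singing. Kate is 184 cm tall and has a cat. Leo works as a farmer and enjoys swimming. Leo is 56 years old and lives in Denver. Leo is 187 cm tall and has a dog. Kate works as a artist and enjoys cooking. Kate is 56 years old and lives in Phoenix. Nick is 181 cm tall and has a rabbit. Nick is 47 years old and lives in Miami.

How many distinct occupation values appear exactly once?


Unique occupation values: 3

3


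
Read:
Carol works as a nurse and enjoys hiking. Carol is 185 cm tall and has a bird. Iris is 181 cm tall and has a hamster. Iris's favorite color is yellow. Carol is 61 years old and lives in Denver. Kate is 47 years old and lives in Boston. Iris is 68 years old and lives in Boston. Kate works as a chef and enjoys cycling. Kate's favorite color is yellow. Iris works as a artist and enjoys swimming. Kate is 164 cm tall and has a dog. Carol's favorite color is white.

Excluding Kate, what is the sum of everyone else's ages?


Sum (excluding Kate): 129

129


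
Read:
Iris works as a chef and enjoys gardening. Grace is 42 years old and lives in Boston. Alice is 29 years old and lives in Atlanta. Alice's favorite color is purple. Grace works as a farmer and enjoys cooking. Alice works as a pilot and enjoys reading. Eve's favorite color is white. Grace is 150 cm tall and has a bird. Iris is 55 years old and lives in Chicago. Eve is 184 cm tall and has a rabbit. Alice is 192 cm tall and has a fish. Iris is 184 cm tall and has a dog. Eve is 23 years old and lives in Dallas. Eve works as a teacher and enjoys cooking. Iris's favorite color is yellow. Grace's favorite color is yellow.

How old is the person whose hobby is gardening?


Person with hobby=gardening is Iris, age 55

55
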